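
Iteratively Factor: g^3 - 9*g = (g)*(g^2 - 9) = g*(g - 3)*(g + 3)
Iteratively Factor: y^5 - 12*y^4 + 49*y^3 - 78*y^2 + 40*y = (y - 5)*(y^4 - 7*y^3 + 14*y^2 - 8*y) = (y - 5)*(y - 4)*(y^3 - 3*y^2 + 2*y) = (y - 5)*(y - 4)*(y - 2)*(y^2 - y) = (y - 5)*(y - 4)*(y - 2)*(y - 1)*(y)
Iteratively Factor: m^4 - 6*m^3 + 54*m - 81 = (m - 3)*(m^3 - 3*m^2 - 9*m + 27) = (m - 3)*(m + 3)*(m^2 - 6*m + 9) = (m - 3)^2*(m + 3)*(m - 3)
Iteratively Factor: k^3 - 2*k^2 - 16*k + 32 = (k - 2)*(k^2 - 16) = (k - 2)*(k + 4)*(k - 4)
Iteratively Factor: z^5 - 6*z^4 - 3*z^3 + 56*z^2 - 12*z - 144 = (z - 3)*(z^4 - 3*z^3 - 12*z^2 + 20*z + 48) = (z - 3)^2*(z^3 - 12*z - 16) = (z - 3)^2*(z + 2)*(z^2 - 2*z - 8) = (z - 3)^2*(z + 2)^2*(z - 4)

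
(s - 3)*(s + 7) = s^2 + 4*s - 21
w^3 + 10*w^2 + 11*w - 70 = (w - 2)*(w + 5)*(w + 7)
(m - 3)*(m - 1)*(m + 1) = m^3 - 3*m^2 - m + 3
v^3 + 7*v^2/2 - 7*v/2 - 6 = (v - 3/2)*(v + 1)*(v + 4)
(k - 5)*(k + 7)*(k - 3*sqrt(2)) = k^3 - 3*sqrt(2)*k^2 + 2*k^2 - 35*k - 6*sqrt(2)*k + 105*sqrt(2)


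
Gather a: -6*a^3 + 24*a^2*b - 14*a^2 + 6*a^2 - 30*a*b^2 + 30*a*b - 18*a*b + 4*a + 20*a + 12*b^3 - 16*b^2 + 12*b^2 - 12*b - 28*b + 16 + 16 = -6*a^3 + a^2*(24*b - 8) + a*(-30*b^2 + 12*b + 24) + 12*b^3 - 4*b^2 - 40*b + 32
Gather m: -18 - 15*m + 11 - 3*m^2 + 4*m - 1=-3*m^2 - 11*m - 8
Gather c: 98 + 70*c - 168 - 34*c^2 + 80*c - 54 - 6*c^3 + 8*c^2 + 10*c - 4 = -6*c^3 - 26*c^2 + 160*c - 128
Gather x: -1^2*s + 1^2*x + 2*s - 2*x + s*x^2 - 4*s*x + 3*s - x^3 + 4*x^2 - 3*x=4*s - x^3 + x^2*(s + 4) + x*(-4*s - 4)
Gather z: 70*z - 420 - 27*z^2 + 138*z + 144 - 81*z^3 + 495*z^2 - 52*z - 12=-81*z^3 + 468*z^2 + 156*z - 288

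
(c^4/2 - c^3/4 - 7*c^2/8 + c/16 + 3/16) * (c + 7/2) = c^5/2 + 3*c^4/2 - 7*c^3/4 - 3*c^2 + 13*c/32 + 21/32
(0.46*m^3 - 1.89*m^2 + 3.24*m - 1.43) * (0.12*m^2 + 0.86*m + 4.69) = 0.0552*m^5 + 0.1688*m^4 + 0.920800000000001*m^3 - 6.2493*m^2 + 13.9658*m - 6.7067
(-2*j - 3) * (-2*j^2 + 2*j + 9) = 4*j^3 + 2*j^2 - 24*j - 27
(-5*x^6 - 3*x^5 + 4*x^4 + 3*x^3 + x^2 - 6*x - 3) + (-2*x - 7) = -5*x^6 - 3*x^5 + 4*x^4 + 3*x^3 + x^2 - 8*x - 10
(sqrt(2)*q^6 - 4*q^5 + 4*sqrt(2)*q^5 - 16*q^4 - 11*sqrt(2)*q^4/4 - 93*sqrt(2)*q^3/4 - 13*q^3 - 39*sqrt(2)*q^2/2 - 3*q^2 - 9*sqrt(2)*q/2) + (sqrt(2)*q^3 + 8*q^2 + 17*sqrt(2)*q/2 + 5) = sqrt(2)*q^6 - 4*q^5 + 4*sqrt(2)*q^5 - 16*q^4 - 11*sqrt(2)*q^4/4 - 89*sqrt(2)*q^3/4 - 13*q^3 - 39*sqrt(2)*q^2/2 + 5*q^2 + 4*sqrt(2)*q + 5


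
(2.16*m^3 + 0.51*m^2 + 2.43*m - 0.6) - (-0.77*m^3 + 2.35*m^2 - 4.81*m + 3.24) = 2.93*m^3 - 1.84*m^2 + 7.24*m - 3.84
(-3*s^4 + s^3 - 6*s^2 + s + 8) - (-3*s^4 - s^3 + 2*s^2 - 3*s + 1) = 2*s^3 - 8*s^2 + 4*s + 7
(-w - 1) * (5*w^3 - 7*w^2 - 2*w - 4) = -5*w^4 + 2*w^3 + 9*w^2 + 6*w + 4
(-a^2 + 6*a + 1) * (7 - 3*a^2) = 3*a^4 - 18*a^3 - 10*a^2 + 42*a + 7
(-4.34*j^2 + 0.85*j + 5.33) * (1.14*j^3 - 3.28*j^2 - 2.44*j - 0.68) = -4.9476*j^5 + 15.2042*j^4 + 13.8778*j^3 - 16.6052*j^2 - 13.5832*j - 3.6244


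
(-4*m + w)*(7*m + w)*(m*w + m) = -28*m^3*w - 28*m^3 + 3*m^2*w^2 + 3*m^2*w + m*w^3 + m*w^2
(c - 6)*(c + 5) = c^2 - c - 30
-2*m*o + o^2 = o*(-2*m + o)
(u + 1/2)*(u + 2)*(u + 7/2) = u^3 + 6*u^2 + 39*u/4 + 7/2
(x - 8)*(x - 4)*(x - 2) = x^3 - 14*x^2 + 56*x - 64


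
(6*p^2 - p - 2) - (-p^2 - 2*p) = 7*p^2 + p - 2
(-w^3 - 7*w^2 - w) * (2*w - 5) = -2*w^4 - 9*w^3 + 33*w^2 + 5*w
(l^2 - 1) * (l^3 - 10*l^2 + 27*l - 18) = l^5 - 10*l^4 + 26*l^3 - 8*l^2 - 27*l + 18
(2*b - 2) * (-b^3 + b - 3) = -2*b^4 + 2*b^3 + 2*b^2 - 8*b + 6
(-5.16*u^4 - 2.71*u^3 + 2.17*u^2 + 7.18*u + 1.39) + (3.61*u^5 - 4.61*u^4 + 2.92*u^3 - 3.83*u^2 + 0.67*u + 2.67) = 3.61*u^5 - 9.77*u^4 + 0.21*u^3 - 1.66*u^2 + 7.85*u + 4.06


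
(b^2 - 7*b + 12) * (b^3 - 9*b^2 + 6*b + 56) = b^5 - 16*b^4 + 81*b^3 - 94*b^2 - 320*b + 672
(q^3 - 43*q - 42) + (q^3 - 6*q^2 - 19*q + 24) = 2*q^3 - 6*q^2 - 62*q - 18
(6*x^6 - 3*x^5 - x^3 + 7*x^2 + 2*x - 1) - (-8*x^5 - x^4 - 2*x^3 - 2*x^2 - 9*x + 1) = 6*x^6 + 5*x^5 + x^4 + x^3 + 9*x^2 + 11*x - 2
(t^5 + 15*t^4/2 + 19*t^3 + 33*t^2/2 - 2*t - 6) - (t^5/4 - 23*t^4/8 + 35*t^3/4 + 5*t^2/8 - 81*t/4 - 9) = 3*t^5/4 + 83*t^4/8 + 41*t^3/4 + 127*t^2/8 + 73*t/4 + 3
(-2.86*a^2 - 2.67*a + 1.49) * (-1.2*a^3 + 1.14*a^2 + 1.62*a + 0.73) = 3.432*a^5 - 0.0564*a^4 - 9.465*a^3 - 4.7146*a^2 + 0.4647*a + 1.0877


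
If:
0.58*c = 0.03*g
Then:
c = 0.0517241379310345*g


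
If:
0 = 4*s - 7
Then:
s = 7/4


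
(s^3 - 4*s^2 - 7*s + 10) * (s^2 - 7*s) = s^5 - 11*s^4 + 21*s^3 + 59*s^2 - 70*s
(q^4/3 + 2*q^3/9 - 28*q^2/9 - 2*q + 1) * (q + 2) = q^5/3 + 8*q^4/9 - 8*q^3/3 - 74*q^2/9 - 3*q + 2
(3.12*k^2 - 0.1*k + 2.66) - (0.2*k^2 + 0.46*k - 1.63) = 2.92*k^2 - 0.56*k + 4.29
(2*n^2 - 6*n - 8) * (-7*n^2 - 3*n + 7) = -14*n^4 + 36*n^3 + 88*n^2 - 18*n - 56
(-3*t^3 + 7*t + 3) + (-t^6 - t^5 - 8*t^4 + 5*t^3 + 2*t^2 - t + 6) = -t^6 - t^5 - 8*t^4 + 2*t^3 + 2*t^2 + 6*t + 9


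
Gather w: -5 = -5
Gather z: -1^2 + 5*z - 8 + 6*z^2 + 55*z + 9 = 6*z^2 + 60*z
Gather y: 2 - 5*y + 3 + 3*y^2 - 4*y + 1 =3*y^2 - 9*y + 6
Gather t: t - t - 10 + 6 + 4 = 0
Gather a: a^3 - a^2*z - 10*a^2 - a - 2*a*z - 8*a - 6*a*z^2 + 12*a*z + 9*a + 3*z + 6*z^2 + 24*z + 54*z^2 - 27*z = a^3 + a^2*(-z - 10) + a*(-6*z^2 + 10*z) + 60*z^2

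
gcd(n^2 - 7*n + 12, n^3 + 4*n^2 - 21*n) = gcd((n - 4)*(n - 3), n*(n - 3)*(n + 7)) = n - 3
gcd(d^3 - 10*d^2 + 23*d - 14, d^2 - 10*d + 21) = d - 7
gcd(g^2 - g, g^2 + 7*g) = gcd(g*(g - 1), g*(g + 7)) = g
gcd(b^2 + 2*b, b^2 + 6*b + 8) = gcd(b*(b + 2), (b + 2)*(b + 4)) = b + 2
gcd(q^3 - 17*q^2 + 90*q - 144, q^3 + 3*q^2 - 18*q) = q - 3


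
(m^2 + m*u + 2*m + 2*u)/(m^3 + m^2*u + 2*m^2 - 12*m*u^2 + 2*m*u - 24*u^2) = (-m - u)/(-m^2 - m*u + 12*u^2)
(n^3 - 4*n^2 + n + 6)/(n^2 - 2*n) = n - 2 - 3/n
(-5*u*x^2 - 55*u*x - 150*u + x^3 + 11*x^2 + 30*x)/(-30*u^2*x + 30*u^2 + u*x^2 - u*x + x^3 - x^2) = (x^2 + 11*x + 30)/(6*u*x - 6*u + x^2 - x)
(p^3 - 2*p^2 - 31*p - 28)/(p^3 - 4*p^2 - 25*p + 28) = (p + 1)/(p - 1)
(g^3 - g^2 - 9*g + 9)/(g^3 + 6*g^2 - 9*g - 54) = (g - 1)/(g + 6)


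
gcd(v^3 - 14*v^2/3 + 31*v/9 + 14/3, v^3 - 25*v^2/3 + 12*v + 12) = v^2 - 7*v/3 - 2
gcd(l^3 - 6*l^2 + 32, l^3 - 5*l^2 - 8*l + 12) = l + 2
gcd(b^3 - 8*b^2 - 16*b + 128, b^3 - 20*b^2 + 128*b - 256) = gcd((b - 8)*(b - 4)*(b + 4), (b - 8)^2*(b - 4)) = b^2 - 12*b + 32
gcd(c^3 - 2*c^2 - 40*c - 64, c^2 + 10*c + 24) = c + 4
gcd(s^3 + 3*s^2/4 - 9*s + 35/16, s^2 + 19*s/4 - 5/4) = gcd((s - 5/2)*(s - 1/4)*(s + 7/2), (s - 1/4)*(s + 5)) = s - 1/4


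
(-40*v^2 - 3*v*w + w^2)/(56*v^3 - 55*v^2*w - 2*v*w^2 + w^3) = (-5*v - w)/(7*v^2 - 6*v*w - w^2)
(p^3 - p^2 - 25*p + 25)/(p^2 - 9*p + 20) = (p^2 + 4*p - 5)/(p - 4)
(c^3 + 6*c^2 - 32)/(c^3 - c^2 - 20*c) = (c^2 + 2*c - 8)/(c*(c - 5))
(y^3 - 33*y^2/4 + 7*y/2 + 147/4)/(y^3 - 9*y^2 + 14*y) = (4*y^2 - 5*y - 21)/(4*y*(y - 2))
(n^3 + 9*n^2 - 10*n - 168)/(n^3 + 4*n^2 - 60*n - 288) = (n^2 + 3*n - 28)/(n^2 - 2*n - 48)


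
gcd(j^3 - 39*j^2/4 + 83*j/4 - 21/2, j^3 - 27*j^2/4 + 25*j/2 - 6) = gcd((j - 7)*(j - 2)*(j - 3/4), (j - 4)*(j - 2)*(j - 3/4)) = j^2 - 11*j/4 + 3/2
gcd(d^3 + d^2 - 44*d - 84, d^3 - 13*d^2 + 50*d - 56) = d - 7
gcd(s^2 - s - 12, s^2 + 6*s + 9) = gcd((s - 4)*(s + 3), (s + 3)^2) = s + 3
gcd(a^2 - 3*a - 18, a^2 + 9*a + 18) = a + 3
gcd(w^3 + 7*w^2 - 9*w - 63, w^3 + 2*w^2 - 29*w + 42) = w^2 + 4*w - 21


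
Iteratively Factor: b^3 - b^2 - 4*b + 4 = (b - 2)*(b^2 + b - 2) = (b - 2)*(b - 1)*(b + 2)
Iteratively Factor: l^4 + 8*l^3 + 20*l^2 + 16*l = (l)*(l^3 + 8*l^2 + 20*l + 16) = l*(l + 4)*(l^2 + 4*l + 4) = l*(l + 2)*(l + 4)*(l + 2)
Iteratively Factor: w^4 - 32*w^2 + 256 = (w - 4)*(w^3 + 4*w^2 - 16*w - 64) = (w - 4)^2*(w^2 + 8*w + 16) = (w - 4)^2*(w + 4)*(w + 4)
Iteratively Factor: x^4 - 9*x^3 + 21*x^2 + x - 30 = (x + 1)*(x^3 - 10*x^2 + 31*x - 30) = (x - 2)*(x + 1)*(x^2 - 8*x + 15) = (x - 5)*(x - 2)*(x + 1)*(x - 3)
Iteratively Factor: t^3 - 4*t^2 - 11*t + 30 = (t + 3)*(t^2 - 7*t + 10) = (t - 2)*(t + 3)*(t - 5)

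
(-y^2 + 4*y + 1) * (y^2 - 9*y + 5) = -y^4 + 13*y^3 - 40*y^2 + 11*y + 5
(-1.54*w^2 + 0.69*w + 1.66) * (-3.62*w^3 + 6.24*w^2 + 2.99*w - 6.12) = 5.5748*w^5 - 12.1074*w^4 - 6.3082*w^3 + 21.8463*w^2 + 0.740600000000001*w - 10.1592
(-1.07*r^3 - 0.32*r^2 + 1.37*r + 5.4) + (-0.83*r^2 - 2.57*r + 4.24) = -1.07*r^3 - 1.15*r^2 - 1.2*r + 9.64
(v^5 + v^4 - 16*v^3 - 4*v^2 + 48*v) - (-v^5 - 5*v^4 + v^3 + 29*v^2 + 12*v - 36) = 2*v^5 + 6*v^4 - 17*v^3 - 33*v^2 + 36*v + 36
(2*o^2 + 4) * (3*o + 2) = 6*o^3 + 4*o^2 + 12*o + 8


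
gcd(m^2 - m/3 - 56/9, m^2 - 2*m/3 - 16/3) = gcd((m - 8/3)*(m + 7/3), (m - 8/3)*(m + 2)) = m - 8/3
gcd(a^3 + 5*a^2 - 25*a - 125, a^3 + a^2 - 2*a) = 1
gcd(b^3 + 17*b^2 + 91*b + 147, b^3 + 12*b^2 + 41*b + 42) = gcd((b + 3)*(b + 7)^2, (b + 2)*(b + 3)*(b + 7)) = b^2 + 10*b + 21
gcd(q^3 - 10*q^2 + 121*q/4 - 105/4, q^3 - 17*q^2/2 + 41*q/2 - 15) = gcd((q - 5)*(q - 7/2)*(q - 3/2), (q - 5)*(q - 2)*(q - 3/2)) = q^2 - 13*q/2 + 15/2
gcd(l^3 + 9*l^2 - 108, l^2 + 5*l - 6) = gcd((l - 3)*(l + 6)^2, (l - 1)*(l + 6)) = l + 6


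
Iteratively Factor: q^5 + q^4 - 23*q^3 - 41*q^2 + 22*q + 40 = (q + 4)*(q^4 - 3*q^3 - 11*q^2 + 3*q + 10) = (q - 1)*(q + 4)*(q^3 - 2*q^2 - 13*q - 10) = (q - 5)*(q - 1)*(q + 4)*(q^2 + 3*q + 2) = (q - 5)*(q - 1)*(q + 2)*(q + 4)*(q + 1)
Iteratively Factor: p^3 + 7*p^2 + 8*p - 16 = (p + 4)*(p^2 + 3*p - 4) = (p - 1)*(p + 4)*(p + 4)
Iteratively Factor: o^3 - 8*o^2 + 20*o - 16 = (o - 2)*(o^2 - 6*o + 8) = (o - 2)^2*(o - 4)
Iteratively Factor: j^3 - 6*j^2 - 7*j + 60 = (j + 3)*(j^2 - 9*j + 20) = (j - 5)*(j + 3)*(j - 4)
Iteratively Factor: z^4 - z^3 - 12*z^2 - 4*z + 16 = (z - 4)*(z^3 + 3*z^2 - 4) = (z - 4)*(z + 2)*(z^2 + z - 2) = (z - 4)*(z + 2)^2*(z - 1)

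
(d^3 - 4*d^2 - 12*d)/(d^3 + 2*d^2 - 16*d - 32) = d*(d - 6)/(d^2 - 16)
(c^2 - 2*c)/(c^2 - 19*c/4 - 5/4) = 4*c*(2 - c)/(-4*c^2 + 19*c + 5)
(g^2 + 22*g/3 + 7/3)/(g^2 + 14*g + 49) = (g + 1/3)/(g + 7)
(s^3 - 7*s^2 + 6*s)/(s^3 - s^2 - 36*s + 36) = s/(s + 6)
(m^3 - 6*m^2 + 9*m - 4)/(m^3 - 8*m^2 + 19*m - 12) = (m - 1)/(m - 3)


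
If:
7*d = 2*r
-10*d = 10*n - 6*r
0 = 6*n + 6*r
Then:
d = 0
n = 0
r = 0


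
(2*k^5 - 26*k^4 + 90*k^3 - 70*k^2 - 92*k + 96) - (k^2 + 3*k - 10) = 2*k^5 - 26*k^4 + 90*k^3 - 71*k^2 - 95*k + 106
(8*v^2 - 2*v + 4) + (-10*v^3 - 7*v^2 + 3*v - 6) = -10*v^3 + v^2 + v - 2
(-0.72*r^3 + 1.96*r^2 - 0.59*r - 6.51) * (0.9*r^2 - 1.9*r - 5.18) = -0.648*r^5 + 3.132*r^4 - 0.5254*r^3 - 14.8908*r^2 + 15.4252*r + 33.7218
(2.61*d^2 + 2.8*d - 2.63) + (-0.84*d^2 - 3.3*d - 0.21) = 1.77*d^2 - 0.5*d - 2.84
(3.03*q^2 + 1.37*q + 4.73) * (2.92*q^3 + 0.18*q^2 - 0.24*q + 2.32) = 8.8476*q^5 + 4.5458*q^4 + 13.331*q^3 + 7.5522*q^2 + 2.0432*q + 10.9736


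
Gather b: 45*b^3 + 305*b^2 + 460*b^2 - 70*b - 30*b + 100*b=45*b^3 + 765*b^2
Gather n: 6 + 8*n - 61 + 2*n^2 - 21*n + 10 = 2*n^2 - 13*n - 45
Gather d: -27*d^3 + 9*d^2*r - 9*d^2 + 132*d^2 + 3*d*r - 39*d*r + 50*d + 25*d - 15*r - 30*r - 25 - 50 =-27*d^3 + d^2*(9*r + 123) + d*(75 - 36*r) - 45*r - 75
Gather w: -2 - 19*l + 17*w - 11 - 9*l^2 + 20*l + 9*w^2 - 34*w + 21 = -9*l^2 + l + 9*w^2 - 17*w + 8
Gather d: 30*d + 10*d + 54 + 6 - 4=40*d + 56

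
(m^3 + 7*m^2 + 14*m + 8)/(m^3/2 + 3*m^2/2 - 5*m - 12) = 2*(m + 1)/(m - 3)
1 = 1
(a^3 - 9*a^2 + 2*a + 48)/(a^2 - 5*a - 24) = (a^2 - a - 6)/(a + 3)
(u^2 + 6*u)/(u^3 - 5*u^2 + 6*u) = (u + 6)/(u^2 - 5*u + 6)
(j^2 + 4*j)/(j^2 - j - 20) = j/(j - 5)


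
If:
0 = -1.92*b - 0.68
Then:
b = -0.35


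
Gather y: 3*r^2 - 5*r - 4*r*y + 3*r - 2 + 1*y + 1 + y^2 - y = 3*r^2 - 4*r*y - 2*r + y^2 - 1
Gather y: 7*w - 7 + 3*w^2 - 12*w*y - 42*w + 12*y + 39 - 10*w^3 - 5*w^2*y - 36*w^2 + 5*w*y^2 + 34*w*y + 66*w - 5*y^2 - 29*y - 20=-10*w^3 - 33*w^2 + 31*w + y^2*(5*w - 5) + y*(-5*w^2 + 22*w - 17) + 12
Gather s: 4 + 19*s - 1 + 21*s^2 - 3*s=21*s^2 + 16*s + 3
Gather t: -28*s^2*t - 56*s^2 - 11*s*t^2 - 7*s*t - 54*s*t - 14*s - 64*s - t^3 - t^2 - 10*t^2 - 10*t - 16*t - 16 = -56*s^2 - 78*s - t^3 + t^2*(-11*s - 11) + t*(-28*s^2 - 61*s - 26) - 16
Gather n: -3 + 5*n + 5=5*n + 2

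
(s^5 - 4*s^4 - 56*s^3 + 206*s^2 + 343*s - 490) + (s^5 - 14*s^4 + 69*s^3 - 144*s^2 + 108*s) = 2*s^5 - 18*s^4 + 13*s^3 + 62*s^2 + 451*s - 490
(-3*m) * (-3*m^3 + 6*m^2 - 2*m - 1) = 9*m^4 - 18*m^3 + 6*m^2 + 3*m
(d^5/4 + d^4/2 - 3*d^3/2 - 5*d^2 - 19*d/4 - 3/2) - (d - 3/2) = d^5/4 + d^4/2 - 3*d^3/2 - 5*d^2 - 23*d/4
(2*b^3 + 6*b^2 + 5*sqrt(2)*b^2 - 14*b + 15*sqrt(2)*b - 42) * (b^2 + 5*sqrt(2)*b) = 2*b^5 + 6*b^4 + 15*sqrt(2)*b^4 + 36*b^3 + 45*sqrt(2)*b^3 - 70*sqrt(2)*b^2 + 108*b^2 - 210*sqrt(2)*b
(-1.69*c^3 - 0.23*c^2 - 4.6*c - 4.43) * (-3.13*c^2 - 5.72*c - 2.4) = 5.2897*c^5 + 10.3867*c^4 + 19.7696*c^3 + 40.7299*c^2 + 36.3796*c + 10.632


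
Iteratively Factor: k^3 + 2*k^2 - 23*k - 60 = (k + 3)*(k^2 - k - 20) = (k - 5)*(k + 3)*(k + 4)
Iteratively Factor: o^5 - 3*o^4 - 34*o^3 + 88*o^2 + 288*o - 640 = (o - 4)*(o^4 + o^3 - 30*o^2 - 32*o + 160) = (o - 5)*(o - 4)*(o^3 + 6*o^2 - 32) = (o - 5)*(o - 4)*(o + 4)*(o^2 + 2*o - 8) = (o - 5)*(o - 4)*(o - 2)*(o + 4)*(o + 4)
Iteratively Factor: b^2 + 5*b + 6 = (b + 2)*(b + 3)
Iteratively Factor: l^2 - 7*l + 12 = (l - 3)*(l - 4)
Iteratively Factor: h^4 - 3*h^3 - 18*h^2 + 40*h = (h - 5)*(h^3 + 2*h^2 - 8*h) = (h - 5)*(h + 4)*(h^2 - 2*h) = h*(h - 5)*(h + 4)*(h - 2)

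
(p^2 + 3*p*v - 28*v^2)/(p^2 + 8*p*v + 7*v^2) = (p - 4*v)/(p + v)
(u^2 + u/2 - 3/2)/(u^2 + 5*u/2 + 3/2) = (u - 1)/(u + 1)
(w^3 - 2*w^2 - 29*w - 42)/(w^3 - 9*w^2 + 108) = (w^2 - 5*w - 14)/(w^2 - 12*w + 36)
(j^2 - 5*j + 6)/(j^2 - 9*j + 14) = (j - 3)/(j - 7)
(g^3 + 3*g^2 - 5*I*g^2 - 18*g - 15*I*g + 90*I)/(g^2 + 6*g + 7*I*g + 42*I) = (g^2 - g*(3 + 5*I) + 15*I)/(g + 7*I)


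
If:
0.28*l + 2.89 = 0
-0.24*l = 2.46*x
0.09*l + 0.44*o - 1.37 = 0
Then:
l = -10.32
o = 5.22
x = 1.01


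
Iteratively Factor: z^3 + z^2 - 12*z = (z - 3)*(z^2 + 4*z) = (z - 3)*(z + 4)*(z)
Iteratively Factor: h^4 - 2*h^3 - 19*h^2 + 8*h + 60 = (h - 2)*(h^3 - 19*h - 30) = (h - 2)*(h + 2)*(h^2 - 2*h - 15) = (h - 5)*(h - 2)*(h + 2)*(h + 3)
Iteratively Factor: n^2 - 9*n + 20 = (n - 5)*(n - 4)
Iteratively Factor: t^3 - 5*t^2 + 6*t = (t)*(t^2 - 5*t + 6) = t*(t - 2)*(t - 3)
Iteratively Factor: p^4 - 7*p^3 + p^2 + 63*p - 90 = (p - 3)*(p^3 - 4*p^2 - 11*p + 30) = (p - 5)*(p - 3)*(p^2 + p - 6) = (p - 5)*(p - 3)*(p - 2)*(p + 3)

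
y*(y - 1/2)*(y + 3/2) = y^3 + y^2 - 3*y/4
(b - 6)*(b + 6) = b^2 - 36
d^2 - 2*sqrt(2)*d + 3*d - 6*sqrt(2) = (d + 3)*(d - 2*sqrt(2))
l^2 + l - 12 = (l - 3)*(l + 4)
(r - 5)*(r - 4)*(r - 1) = r^3 - 10*r^2 + 29*r - 20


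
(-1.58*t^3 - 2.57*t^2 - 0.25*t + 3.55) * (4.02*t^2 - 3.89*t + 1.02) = -6.3516*t^5 - 4.1852*t^4 + 7.3807*t^3 + 12.6221*t^2 - 14.0645*t + 3.621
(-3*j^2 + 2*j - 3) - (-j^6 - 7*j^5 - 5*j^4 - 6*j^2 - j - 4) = j^6 + 7*j^5 + 5*j^4 + 3*j^2 + 3*j + 1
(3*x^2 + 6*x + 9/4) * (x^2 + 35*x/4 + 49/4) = 3*x^4 + 129*x^3/4 + 183*x^2/2 + 1491*x/16 + 441/16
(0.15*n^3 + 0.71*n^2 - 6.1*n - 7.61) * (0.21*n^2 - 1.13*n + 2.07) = 0.0315*n^5 - 0.0204*n^4 - 1.7728*n^3 + 6.7646*n^2 - 4.0277*n - 15.7527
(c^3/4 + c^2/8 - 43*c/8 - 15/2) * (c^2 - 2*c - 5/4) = c^5/4 - 3*c^4/8 - 95*c^3/16 + 99*c^2/32 + 695*c/32 + 75/8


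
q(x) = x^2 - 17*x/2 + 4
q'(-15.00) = -38.50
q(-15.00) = 356.50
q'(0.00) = -8.50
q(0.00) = 4.00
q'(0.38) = -7.74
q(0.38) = 0.91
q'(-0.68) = -9.86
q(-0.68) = 10.24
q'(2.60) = -3.30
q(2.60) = -11.34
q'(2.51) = -3.48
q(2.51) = -11.03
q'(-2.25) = -13.00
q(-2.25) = 28.19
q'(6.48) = 4.46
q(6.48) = -9.09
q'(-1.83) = -12.16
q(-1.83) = 22.90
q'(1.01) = -6.48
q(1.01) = -3.56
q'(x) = 2*x - 17/2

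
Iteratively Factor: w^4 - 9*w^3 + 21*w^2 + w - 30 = (w + 1)*(w^3 - 10*w^2 + 31*w - 30) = (w - 3)*(w + 1)*(w^2 - 7*w + 10) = (w - 5)*(w - 3)*(w + 1)*(w - 2)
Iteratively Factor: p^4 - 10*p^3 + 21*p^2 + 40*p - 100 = (p - 5)*(p^3 - 5*p^2 - 4*p + 20) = (p - 5)*(p - 2)*(p^2 - 3*p - 10) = (p - 5)*(p - 2)*(p + 2)*(p - 5)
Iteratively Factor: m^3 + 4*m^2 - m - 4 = (m + 1)*(m^2 + 3*m - 4) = (m - 1)*(m + 1)*(m + 4)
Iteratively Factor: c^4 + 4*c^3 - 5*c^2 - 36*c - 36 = (c - 3)*(c^3 + 7*c^2 + 16*c + 12) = (c - 3)*(c + 3)*(c^2 + 4*c + 4) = (c - 3)*(c + 2)*(c + 3)*(c + 2)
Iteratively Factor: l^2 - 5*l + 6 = (l - 3)*(l - 2)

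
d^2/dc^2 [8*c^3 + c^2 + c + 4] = 48*c + 2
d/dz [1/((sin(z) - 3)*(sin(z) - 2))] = (5 - 2*sin(z))*cos(z)/((sin(z) - 3)^2*(sin(z) - 2)^2)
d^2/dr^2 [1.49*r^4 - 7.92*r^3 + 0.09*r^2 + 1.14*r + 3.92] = 17.88*r^2 - 47.52*r + 0.18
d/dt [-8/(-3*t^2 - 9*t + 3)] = 8*(-2*t - 3)/(3*(t^2 + 3*t - 1)^2)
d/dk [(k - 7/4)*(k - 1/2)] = 2*k - 9/4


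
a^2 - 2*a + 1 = (a - 1)^2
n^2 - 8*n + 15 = (n - 5)*(n - 3)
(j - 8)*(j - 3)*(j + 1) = j^3 - 10*j^2 + 13*j + 24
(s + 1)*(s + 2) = s^2 + 3*s + 2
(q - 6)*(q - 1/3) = q^2 - 19*q/3 + 2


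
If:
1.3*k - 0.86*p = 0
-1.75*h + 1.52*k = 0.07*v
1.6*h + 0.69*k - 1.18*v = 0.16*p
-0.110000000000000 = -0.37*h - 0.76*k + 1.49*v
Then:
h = -0.08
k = -0.10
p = -0.15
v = -0.14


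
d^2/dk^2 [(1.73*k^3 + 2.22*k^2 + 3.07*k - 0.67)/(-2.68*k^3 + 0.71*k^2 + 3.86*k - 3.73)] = (2.8421709430404e-14*k^7 - 38.473544*k^6 - 239.678832*k^5 + 162.5286*k^4 + 175.13038*k^3 + 442.88157*k^2 - 222.365904*k - 126.661582)/(19.248832*k^9 - 15.298512*k^8 - 79.119228*k^7 + 124.081993*k^6 + 71.370642*k^5 - 257.611893*k^4 + 115.681888*k^3 + 137.092047*k^2 - 161.111382*k + 51.895117)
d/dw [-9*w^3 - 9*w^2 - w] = -27*w^2 - 18*w - 1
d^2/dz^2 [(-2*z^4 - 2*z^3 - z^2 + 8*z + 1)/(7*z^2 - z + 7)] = 2*(-98*z^6 + 42*z^5 - 300*z^4 + 593*z^3 - 252*z^2 - 1491*z - 41)/(343*z^6 - 147*z^5 + 1050*z^4 - 295*z^3 + 1050*z^2 - 147*z + 343)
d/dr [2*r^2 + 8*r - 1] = 4*r + 8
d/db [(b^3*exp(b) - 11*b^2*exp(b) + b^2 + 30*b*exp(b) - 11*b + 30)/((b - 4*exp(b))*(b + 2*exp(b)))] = ((b - 4*exp(b))*(b + 2*exp(b))*(b^3*exp(b) - 8*b^2*exp(b) + 8*b*exp(b) + 2*b + 30*exp(b) - 11) - (b - 4*exp(b))*(2*exp(b) + 1)*(b^3*exp(b) - 11*b^2*exp(b) + b^2 + 30*b*exp(b) - 11*b + 30) + (b + 2*exp(b))*(4*exp(b) - 1)*(b^3*exp(b) - 11*b^2*exp(b) + b^2 + 30*b*exp(b) - 11*b + 30))/((b - 4*exp(b))^2*(b + 2*exp(b))^2)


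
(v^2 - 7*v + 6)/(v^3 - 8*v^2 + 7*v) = (v - 6)/(v*(v - 7))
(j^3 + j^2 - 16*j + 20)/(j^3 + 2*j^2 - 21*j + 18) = (j^3 + j^2 - 16*j + 20)/(j^3 + 2*j^2 - 21*j + 18)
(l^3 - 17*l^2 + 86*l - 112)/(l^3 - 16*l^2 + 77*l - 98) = (l - 8)/(l - 7)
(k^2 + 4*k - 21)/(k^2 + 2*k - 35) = (k - 3)/(k - 5)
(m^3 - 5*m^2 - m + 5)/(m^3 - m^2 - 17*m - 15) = (m - 1)/(m + 3)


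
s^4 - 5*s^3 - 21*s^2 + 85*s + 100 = (s - 5)^2*(s + 1)*(s + 4)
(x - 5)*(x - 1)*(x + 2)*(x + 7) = x^4 + 3*x^3 - 35*x^2 - 39*x + 70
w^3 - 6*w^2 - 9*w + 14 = (w - 7)*(w - 1)*(w + 2)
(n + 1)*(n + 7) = n^2 + 8*n + 7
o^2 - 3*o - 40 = (o - 8)*(o + 5)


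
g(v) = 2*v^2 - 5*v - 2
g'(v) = 4*v - 5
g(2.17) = -3.43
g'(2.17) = 3.68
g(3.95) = 9.46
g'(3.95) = 10.80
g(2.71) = -0.86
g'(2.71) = 5.84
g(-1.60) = 11.12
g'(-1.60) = -11.40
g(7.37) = 69.78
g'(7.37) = 24.48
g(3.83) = 8.19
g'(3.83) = 10.32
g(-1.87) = 14.34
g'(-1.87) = -12.48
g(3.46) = 4.64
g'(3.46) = 8.84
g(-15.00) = 523.00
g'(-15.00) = -65.00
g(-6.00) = 100.00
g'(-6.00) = -29.00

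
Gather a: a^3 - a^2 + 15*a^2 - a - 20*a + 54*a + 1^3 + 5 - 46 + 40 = a^3 + 14*a^2 + 33*a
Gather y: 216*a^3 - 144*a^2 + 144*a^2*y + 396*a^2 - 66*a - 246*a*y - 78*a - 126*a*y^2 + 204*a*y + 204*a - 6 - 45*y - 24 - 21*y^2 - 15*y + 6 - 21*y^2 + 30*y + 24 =216*a^3 + 252*a^2 + 60*a + y^2*(-126*a - 42) + y*(144*a^2 - 42*a - 30)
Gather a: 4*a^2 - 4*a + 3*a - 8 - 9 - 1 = 4*a^2 - a - 18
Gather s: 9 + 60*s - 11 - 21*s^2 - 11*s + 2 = -21*s^2 + 49*s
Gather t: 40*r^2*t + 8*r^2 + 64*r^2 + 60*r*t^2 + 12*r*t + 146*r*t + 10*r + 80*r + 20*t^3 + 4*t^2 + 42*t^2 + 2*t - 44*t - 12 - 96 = 72*r^2 + 90*r + 20*t^3 + t^2*(60*r + 46) + t*(40*r^2 + 158*r - 42) - 108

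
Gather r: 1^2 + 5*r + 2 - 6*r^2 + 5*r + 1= -6*r^2 + 10*r + 4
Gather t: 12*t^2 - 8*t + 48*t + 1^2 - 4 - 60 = 12*t^2 + 40*t - 63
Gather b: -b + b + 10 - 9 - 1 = 0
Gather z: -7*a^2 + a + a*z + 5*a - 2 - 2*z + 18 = -7*a^2 + 6*a + z*(a - 2) + 16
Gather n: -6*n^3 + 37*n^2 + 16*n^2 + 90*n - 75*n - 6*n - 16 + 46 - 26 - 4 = -6*n^3 + 53*n^2 + 9*n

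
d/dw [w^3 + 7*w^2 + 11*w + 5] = 3*w^2 + 14*w + 11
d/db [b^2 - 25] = 2*b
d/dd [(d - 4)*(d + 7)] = 2*d + 3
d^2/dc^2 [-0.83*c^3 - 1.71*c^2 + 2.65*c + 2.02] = -4.98*c - 3.42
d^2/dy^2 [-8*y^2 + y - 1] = -16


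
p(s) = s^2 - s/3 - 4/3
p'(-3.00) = -6.33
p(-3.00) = 8.67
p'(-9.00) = -18.33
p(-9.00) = 82.67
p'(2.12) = 3.91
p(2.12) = 2.45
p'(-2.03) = -4.39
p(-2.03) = 3.46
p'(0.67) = 1.01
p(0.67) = -1.11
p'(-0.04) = -0.41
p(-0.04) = -1.32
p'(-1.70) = -3.73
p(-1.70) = 2.12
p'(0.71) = 1.09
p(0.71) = -1.07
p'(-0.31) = -0.95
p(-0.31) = -1.13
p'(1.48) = 2.63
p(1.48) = 0.36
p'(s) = 2*s - 1/3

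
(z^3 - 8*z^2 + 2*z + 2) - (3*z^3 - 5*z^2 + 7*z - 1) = -2*z^3 - 3*z^2 - 5*z + 3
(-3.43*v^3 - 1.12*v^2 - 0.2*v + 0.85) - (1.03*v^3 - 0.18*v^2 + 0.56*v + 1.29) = -4.46*v^3 - 0.94*v^2 - 0.76*v - 0.44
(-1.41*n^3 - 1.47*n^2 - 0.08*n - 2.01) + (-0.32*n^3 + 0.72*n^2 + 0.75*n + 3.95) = -1.73*n^3 - 0.75*n^2 + 0.67*n + 1.94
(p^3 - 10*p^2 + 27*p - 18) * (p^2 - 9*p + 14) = p^5 - 19*p^4 + 131*p^3 - 401*p^2 + 540*p - 252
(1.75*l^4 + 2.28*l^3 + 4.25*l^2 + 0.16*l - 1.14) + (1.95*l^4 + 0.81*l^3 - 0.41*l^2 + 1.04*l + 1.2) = 3.7*l^4 + 3.09*l^3 + 3.84*l^2 + 1.2*l + 0.0600000000000001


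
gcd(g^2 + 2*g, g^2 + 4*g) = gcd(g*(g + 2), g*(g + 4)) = g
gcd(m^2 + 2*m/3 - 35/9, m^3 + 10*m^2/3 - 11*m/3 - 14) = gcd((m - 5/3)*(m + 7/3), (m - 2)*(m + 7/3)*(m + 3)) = m + 7/3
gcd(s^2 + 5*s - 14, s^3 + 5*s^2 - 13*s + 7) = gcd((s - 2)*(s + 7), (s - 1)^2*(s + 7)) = s + 7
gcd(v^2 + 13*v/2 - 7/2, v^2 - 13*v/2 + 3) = v - 1/2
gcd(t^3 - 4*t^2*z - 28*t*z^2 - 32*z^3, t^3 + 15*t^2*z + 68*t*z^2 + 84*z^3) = t + 2*z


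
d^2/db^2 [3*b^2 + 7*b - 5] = 6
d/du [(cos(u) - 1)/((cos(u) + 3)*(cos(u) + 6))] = (cos(u)^2 - 2*cos(u) - 27)*sin(u)/((cos(u) + 3)^2*(cos(u) + 6)^2)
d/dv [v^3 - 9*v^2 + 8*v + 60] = 3*v^2 - 18*v + 8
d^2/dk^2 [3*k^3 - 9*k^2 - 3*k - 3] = 18*k - 18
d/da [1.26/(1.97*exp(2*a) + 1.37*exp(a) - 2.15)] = (-4.9644*exp(a) - 1.7262)*exp(a)/(1.97*exp(2*a) + 1.37*exp(a) - 2.15)^2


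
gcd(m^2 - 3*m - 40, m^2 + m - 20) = m + 5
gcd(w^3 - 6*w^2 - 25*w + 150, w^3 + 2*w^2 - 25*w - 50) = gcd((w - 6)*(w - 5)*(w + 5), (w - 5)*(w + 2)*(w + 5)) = w^2 - 25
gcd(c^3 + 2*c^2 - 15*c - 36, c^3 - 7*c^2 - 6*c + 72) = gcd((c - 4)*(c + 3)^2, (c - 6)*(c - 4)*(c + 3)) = c^2 - c - 12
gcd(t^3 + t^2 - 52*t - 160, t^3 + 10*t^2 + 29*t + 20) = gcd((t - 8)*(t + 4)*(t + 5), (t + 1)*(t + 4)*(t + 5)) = t^2 + 9*t + 20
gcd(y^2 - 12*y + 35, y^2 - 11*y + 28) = y - 7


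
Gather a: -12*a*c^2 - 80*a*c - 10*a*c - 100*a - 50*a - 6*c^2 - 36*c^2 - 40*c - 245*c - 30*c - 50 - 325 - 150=a*(-12*c^2 - 90*c - 150) - 42*c^2 - 315*c - 525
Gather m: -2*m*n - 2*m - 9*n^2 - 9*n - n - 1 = m*(-2*n - 2) - 9*n^2 - 10*n - 1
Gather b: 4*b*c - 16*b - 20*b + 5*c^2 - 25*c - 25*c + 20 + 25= b*(4*c - 36) + 5*c^2 - 50*c + 45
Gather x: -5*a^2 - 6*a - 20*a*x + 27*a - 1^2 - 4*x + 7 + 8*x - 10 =-5*a^2 + 21*a + x*(4 - 20*a) - 4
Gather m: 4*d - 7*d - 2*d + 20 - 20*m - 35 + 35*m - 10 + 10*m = -5*d + 25*m - 25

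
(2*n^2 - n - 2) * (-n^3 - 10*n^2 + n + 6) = -2*n^5 - 19*n^4 + 14*n^3 + 31*n^2 - 8*n - 12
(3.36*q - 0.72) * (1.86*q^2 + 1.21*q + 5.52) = 6.2496*q^3 + 2.7264*q^2 + 17.676*q - 3.9744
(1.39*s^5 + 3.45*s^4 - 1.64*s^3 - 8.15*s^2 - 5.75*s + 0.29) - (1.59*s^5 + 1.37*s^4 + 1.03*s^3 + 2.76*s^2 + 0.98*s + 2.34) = -0.2*s^5 + 2.08*s^4 - 2.67*s^3 - 10.91*s^2 - 6.73*s - 2.05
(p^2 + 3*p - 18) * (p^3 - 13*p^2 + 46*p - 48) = p^5 - 10*p^4 - 11*p^3 + 324*p^2 - 972*p + 864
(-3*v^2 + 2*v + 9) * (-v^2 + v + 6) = 3*v^4 - 5*v^3 - 25*v^2 + 21*v + 54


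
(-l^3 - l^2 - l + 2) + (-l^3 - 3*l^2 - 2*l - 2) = -2*l^3 - 4*l^2 - 3*l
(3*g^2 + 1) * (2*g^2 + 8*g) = 6*g^4 + 24*g^3 + 2*g^2 + 8*g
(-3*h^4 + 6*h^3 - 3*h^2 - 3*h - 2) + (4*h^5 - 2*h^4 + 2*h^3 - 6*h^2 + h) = 4*h^5 - 5*h^4 + 8*h^3 - 9*h^2 - 2*h - 2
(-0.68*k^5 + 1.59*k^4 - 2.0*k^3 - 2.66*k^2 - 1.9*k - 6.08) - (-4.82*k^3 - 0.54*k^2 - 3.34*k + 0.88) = -0.68*k^5 + 1.59*k^4 + 2.82*k^3 - 2.12*k^2 + 1.44*k - 6.96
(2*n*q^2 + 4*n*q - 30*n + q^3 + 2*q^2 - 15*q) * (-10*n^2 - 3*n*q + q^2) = -20*n^3*q^2 - 40*n^3*q + 300*n^3 - 16*n^2*q^3 - 32*n^2*q^2 + 240*n^2*q - n*q^4 - 2*n*q^3 + 15*n*q^2 + q^5 + 2*q^4 - 15*q^3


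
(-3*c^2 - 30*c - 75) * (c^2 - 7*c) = -3*c^4 - 9*c^3 + 135*c^2 + 525*c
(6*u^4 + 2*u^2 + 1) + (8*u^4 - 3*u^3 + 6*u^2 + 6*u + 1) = 14*u^4 - 3*u^3 + 8*u^2 + 6*u + 2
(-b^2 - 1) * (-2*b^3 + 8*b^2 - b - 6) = 2*b^5 - 8*b^4 + 3*b^3 - 2*b^2 + b + 6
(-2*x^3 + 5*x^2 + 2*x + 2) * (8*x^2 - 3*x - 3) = -16*x^5 + 46*x^4 + 7*x^3 - 5*x^2 - 12*x - 6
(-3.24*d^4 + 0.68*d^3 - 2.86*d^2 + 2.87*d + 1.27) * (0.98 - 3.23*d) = 10.4652*d^5 - 5.3716*d^4 + 9.9042*d^3 - 12.0729*d^2 - 1.2895*d + 1.2446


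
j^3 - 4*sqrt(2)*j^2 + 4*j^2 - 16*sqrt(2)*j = j*(j + 4)*(j - 4*sqrt(2))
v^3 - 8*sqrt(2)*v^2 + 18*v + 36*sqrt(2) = (v - 6*sqrt(2))*(v - 3*sqrt(2))*(v + sqrt(2))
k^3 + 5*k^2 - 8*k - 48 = (k - 3)*(k + 4)^2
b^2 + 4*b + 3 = (b + 1)*(b + 3)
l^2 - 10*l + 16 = (l - 8)*(l - 2)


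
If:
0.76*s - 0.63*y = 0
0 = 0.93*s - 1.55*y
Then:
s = 0.00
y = 0.00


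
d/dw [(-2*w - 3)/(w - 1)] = 5/(w - 1)^2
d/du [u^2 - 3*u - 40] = 2*u - 3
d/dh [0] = 0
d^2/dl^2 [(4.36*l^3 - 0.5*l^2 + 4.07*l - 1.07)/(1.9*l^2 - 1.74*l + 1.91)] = (-1.4210854715202e-14*l^5 + 20.8351920000001*l^3 - 99.229344*l^2 + 28.038636*l + 24.691372)/(6.859*l^6 - 18.8442*l^5 + 37.94262*l^4 - 43.154784*l^3 + 38.142318*l^2 - 19.043082*l + 6.967871)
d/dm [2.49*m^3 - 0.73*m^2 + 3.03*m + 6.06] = 7.47*m^2 - 1.46*m + 3.03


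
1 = 1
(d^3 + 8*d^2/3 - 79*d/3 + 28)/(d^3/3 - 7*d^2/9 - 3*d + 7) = 3*(3*d^2 + 17*d - 28)/(3*d^2 + 2*d - 21)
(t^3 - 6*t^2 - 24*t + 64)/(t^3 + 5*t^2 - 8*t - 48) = (t^2 - 10*t + 16)/(t^2 + t - 12)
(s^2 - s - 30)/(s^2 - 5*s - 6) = (s + 5)/(s + 1)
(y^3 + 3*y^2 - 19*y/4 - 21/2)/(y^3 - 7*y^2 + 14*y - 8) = (y^2 + 5*y + 21/4)/(y^2 - 5*y + 4)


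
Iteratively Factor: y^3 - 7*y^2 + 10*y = (y - 5)*(y^2 - 2*y) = (y - 5)*(y - 2)*(y)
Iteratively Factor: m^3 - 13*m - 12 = (m - 4)*(m^2 + 4*m + 3) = (m - 4)*(m + 1)*(m + 3)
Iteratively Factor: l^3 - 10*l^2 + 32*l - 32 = (l - 4)*(l^2 - 6*l + 8) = (l - 4)^2*(l - 2)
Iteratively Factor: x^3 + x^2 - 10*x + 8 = (x + 4)*(x^2 - 3*x + 2) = (x - 1)*(x + 4)*(x - 2)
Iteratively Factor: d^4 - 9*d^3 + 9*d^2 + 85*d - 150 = (d - 5)*(d^3 - 4*d^2 - 11*d + 30) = (d - 5)*(d + 3)*(d^2 - 7*d + 10) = (d - 5)^2*(d + 3)*(d - 2)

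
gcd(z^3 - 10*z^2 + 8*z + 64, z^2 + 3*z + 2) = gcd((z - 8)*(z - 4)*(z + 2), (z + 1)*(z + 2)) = z + 2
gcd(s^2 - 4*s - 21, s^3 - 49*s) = s - 7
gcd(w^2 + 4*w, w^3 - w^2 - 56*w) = w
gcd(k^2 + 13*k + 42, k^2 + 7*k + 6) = k + 6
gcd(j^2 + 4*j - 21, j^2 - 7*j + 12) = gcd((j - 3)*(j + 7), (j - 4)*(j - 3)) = j - 3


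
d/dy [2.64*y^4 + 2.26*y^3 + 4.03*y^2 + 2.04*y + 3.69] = 10.56*y^3 + 6.78*y^2 + 8.06*y + 2.04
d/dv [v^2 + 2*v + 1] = 2*v + 2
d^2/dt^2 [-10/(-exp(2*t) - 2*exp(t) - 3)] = 20*(4*(exp(t) + 1)^2*exp(t) - (2*exp(t) + 1)*(exp(2*t) + 2*exp(t) + 3))*exp(t)/(exp(2*t) + 2*exp(t) + 3)^3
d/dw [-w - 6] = -1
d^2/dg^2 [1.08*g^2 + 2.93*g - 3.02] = 2.16000000000000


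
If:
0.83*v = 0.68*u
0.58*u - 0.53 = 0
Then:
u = 0.91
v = 0.75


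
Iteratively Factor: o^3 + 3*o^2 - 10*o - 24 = (o + 2)*(o^2 + o - 12) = (o + 2)*(o + 4)*(o - 3)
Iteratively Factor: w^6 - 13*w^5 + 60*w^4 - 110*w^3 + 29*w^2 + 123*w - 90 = (w - 3)*(w^5 - 10*w^4 + 30*w^3 - 20*w^2 - 31*w + 30) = (w - 3)^2*(w^4 - 7*w^3 + 9*w^2 + 7*w - 10) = (w - 3)^2*(w - 1)*(w^3 - 6*w^2 + 3*w + 10) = (w - 3)^2*(w - 2)*(w - 1)*(w^2 - 4*w - 5) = (w - 3)^2*(w - 2)*(w - 1)*(w + 1)*(w - 5)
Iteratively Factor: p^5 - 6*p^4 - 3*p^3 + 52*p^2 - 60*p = (p + 3)*(p^4 - 9*p^3 + 24*p^2 - 20*p) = (p - 2)*(p + 3)*(p^3 - 7*p^2 + 10*p) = p*(p - 2)*(p + 3)*(p^2 - 7*p + 10) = p*(p - 5)*(p - 2)*(p + 3)*(p - 2)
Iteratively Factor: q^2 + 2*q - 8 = (q - 2)*(q + 4)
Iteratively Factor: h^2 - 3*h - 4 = (h + 1)*(h - 4)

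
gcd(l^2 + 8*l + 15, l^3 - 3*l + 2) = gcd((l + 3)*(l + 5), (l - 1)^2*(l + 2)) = 1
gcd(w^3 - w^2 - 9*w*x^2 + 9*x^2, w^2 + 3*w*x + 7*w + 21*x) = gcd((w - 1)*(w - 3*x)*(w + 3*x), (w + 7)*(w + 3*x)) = w + 3*x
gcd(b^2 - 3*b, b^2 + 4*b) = b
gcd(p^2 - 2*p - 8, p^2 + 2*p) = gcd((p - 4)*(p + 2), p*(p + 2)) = p + 2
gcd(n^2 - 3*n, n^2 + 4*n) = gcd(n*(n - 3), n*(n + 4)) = n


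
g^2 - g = g*(g - 1)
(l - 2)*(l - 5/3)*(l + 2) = l^3 - 5*l^2/3 - 4*l + 20/3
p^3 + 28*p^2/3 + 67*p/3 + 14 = (p + 1)*(p + 7/3)*(p + 6)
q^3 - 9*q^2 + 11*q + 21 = (q - 7)*(q - 3)*(q + 1)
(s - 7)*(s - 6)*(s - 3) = s^3 - 16*s^2 + 81*s - 126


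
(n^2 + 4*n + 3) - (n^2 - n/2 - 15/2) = 9*n/2 + 21/2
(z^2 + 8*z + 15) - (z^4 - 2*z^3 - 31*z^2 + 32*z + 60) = -z^4 + 2*z^3 + 32*z^2 - 24*z - 45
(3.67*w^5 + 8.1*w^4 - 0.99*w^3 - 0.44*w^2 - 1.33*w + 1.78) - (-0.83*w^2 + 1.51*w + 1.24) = 3.67*w^5 + 8.1*w^4 - 0.99*w^3 + 0.39*w^2 - 2.84*w + 0.54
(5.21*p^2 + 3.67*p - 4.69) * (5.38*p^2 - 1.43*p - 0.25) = 28.0298*p^4 + 12.2943*p^3 - 31.7828*p^2 + 5.7892*p + 1.1725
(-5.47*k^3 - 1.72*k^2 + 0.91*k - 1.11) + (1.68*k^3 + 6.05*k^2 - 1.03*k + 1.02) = -3.79*k^3 + 4.33*k^2 - 0.12*k - 0.0900000000000001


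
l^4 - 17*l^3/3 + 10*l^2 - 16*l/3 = l*(l - 8/3)*(l - 2)*(l - 1)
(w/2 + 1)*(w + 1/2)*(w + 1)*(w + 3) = w^4/2 + 13*w^3/4 + 7*w^2 + 23*w/4 + 3/2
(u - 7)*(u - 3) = u^2 - 10*u + 21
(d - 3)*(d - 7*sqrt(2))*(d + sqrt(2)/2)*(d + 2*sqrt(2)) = d^4 - 9*sqrt(2)*d^3/2 - 3*d^3 - 33*d^2 + 27*sqrt(2)*d^2/2 - 14*sqrt(2)*d + 99*d + 42*sqrt(2)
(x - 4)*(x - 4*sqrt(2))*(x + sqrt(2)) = x^3 - 3*sqrt(2)*x^2 - 4*x^2 - 8*x + 12*sqrt(2)*x + 32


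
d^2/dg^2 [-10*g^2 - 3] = -20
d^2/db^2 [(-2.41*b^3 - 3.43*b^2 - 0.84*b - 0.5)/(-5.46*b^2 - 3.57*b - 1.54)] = (1.13686837721616e-13*b^5 + 2.27373675443232e-13*b^4 - 62.7310739999999*b^3 - 4.11188399999986*b^2 + 50.3916*b + 11.369372)/(162.771336*b^6 + 319.282236*b^5 + 346.491054*b^4 + 225.607221*b^3 + 97.728246*b^2 + 25.399836*b + 3.652264)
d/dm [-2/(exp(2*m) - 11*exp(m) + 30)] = (4*exp(m) - 22)*exp(m)/(exp(2*m) - 11*exp(m) + 30)^2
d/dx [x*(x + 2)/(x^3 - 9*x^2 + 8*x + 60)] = (30 - x^2)/(x^4 - 22*x^3 + 181*x^2 - 660*x + 900)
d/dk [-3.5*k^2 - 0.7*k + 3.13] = -7.0*k - 0.7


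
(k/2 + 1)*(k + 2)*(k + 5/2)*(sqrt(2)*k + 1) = sqrt(2)*k^4/2 + k^3/2 + 13*sqrt(2)*k^3/4 + 13*k^2/4 + 7*sqrt(2)*k^2 + 7*k + 5*sqrt(2)*k + 5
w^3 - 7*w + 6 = (w - 2)*(w - 1)*(w + 3)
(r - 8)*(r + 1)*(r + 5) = r^3 - 2*r^2 - 43*r - 40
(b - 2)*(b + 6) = b^2 + 4*b - 12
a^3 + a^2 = a^2*(a + 1)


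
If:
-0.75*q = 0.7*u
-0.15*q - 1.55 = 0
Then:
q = -10.33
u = 11.07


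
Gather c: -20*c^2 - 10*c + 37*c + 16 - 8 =-20*c^2 + 27*c + 8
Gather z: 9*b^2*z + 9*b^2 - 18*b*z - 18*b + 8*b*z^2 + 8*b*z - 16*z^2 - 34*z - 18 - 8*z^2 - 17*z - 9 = 9*b^2 - 18*b + z^2*(8*b - 24) + z*(9*b^2 - 10*b - 51) - 27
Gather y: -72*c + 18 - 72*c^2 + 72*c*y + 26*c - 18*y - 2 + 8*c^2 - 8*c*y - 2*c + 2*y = -64*c^2 - 48*c + y*(64*c - 16) + 16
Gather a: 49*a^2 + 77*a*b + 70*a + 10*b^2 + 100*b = 49*a^2 + a*(77*b + 70) + 10*b^2 + 100*b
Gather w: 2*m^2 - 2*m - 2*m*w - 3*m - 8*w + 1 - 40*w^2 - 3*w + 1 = 2*m^2 - 5*m - 40*w^2 + w*(-2*m - 11) + 2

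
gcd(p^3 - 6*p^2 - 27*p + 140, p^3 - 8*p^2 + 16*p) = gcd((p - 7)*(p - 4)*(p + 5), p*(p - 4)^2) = p - 4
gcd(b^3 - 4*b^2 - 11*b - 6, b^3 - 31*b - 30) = b^2 - 5*b - 6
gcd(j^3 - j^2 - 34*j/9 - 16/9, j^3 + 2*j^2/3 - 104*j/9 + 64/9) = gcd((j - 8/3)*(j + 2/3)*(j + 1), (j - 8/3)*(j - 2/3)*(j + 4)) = j - 8/3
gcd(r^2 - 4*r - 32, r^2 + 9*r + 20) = r + 4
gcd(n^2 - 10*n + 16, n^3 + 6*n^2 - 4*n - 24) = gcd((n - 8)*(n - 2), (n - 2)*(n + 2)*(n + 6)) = n - 2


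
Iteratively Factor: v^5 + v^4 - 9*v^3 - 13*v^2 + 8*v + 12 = (v + 1)*(v^4 - 9*v^2 - 4*v + 12) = (v + 1)*(v + 2)*(v^3 - 2*v^2 - 5*v + 6) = (v - 1)*(v + 1)*(v + 2)*(v^2 - v - 6) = (v - 3)*(v - 1)*(v + 1)*(v + 2)*(v + 2)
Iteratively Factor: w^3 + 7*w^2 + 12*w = (w + 3)*(w^2 + 4*w) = w*(w + 3)*(w + 4)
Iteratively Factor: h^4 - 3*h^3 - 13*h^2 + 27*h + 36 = (h + 1)*(h^3 - 4*h^2 - 9*h + 36) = (h + 1)*(h + 3)*(h^2 - 7*h + 12) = (h - 4)*(h + 1)*(h + 3)*(h - 3)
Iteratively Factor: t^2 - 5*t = (t - 5)*(t)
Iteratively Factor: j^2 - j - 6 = (j - 3)*(j + 2)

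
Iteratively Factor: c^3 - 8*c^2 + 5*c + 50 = (c - 5)*(c^2 - 3*c - 10) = (c - 5)*(c + 2)*(c - 5)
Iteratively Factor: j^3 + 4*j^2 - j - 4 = (j + 1)*(j^2 + 3*j - 4) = (j + 1)*(j + 4)*(j - 1)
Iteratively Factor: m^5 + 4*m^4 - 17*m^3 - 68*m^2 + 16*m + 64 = (m + 1)*(m^4 + 3*m^3 - 20*m^2 - 48*m + 64) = (m + 1)*(m + 4)*(m^3 - m^2 - 16*m + 16) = (m - 1)*(m + 1)*(m + 4)*(m^2 - 16) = (m - 4)*(m - 1)*(m + 1)*(m + 4)*(m + 4)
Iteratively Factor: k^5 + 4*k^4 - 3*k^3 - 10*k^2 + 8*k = (k + 2)*(k^4 + 2*k^3 - 7*k^2 + 4*k) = (k - 1)*(k + 2)*(k^3 + 3*k^2 - 4*k) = (k - 1)*(k + 2)*(k + 4)*(k^2 - k) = k*(k - 1)*(k + 2)*(k + 4)*(k - 1)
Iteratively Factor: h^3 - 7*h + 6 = (h - 1)*(h^2 + h - 6) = (h - 2)*(h - 1)*(h + 3)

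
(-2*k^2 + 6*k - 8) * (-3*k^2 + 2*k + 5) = 6*k^4 - 22*k^3 + 26*k^2 + 14*k - 40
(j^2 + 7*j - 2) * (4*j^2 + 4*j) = 4*j^4 + 32*j^3 + 20*j^2 - 8*j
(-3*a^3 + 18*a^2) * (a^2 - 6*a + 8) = -3*a^5 + 36*a^4 - 132*a^3 + 144*a^2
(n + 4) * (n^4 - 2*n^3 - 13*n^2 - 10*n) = n^5 + 2*n^4 - 21*n^3 - 62*n^2 - 40*n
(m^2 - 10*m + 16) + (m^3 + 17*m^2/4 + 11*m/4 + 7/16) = m^3 + 21*m^2/4 - 29*m/4 + 263/16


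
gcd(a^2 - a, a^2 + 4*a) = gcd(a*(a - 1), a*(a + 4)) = a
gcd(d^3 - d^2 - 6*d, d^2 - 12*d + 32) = 1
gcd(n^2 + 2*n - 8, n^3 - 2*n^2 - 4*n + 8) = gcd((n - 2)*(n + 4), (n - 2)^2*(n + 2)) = n - 2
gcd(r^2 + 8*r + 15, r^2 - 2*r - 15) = r + 3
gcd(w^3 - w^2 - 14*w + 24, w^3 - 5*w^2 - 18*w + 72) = w^2 + w - 12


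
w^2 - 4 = (w - 2)*(w + 2)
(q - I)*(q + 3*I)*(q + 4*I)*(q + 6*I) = q^4 + 12*I*q^3 - 41*q^2 - 18*I*q - 72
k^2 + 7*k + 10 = (k + 2)*(k + 5)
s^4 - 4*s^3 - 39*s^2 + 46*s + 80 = (s - 8)*(s - 2)*(s + 1)*(s + 5)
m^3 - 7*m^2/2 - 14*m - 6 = (m - 6)*(m + 1/2)*(m + 2)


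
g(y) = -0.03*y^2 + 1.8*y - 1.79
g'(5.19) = 1.49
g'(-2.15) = 1.93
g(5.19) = 6.74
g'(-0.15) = 1.81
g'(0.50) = 1.77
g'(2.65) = 1.64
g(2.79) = 3.00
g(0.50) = -0.90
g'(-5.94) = 2.16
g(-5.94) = -13.54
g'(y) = 1.8 - 0.06*y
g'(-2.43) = 1.95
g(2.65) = 2.77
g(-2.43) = -6.34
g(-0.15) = -2.06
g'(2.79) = 1.63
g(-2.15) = -5.80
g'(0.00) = 1.80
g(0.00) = -1.79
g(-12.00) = -27.71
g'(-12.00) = 2.52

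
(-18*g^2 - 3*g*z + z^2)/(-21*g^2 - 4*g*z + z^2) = (-6*g + z)/(-7*g + z)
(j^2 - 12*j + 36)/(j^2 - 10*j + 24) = (j - 6)/(j - 4)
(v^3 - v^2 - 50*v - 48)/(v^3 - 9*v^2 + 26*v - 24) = (v^3 - v^2 - 50*v - 48)/(v^3 - 9*v^2 + 26*v - 24)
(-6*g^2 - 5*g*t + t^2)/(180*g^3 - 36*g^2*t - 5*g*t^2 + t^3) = (g + t)/(-30*g^2 + g*t + t^2)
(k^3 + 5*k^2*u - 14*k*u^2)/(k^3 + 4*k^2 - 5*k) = (k^2 + 5*k*u - 14*u^2)/(k^2 + 4*k - 5)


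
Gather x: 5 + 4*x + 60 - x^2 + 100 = -x^2 + 4*x + 165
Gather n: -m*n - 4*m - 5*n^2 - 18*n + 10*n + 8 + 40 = -4*m - 5*n^2 + n*(-m - 8) + 48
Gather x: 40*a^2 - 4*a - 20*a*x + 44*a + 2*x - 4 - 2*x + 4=40*a^2 - 20*a*x + 40*a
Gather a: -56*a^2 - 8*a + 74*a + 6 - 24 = -56*a^2 + 66*a - 18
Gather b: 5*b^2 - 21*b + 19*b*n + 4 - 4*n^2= 5*b^2 + b*(19*n - 21) - 4*n^2 + 4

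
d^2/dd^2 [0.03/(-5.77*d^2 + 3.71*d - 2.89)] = (1.997574*d^2 - 1.284402*d - 0.03*(11.54*d - 3.71)*(23.08*d - 7.42) + 1.000518)/(5.77*d^2 - 3.71*d + 2.89)^3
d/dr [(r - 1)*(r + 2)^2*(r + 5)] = 4*r^3 + 24*r^2 + 30*r - 4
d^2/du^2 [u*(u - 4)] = 2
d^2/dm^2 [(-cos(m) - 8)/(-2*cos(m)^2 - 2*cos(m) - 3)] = (-36*sin(m)^4*cos(m) - 124*sin(m)^4 - 110*sin(m)^2 + 158*cos(m) - 21*cos(3*m) + 2*cos(5*m) + 190)/(-2*sin(m)^2 + 2*cos(m) + 5)^3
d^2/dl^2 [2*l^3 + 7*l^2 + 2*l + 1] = 12*l + 14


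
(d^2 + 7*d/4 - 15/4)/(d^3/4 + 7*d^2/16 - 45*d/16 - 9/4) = 4*(4*d^2 + 7*d - 15)/(4*d^3 + 7*d^2 - 45*d - 36)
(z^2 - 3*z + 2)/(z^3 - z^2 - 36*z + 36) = (z - 2)/(z^2 - 36)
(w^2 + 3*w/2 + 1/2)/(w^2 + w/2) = (w + 1)/w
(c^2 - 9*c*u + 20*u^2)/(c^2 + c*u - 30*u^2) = (c - 4*u)/(c + 6*u)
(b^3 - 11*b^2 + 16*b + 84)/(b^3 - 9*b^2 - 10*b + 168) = (b + 2)/(b + 4)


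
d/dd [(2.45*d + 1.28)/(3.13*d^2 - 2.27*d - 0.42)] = (-7.6685*d^2 - 8.0128*d + 1.8766)/(9.7969*d^4 - 14.2102*d^3 + 2.5237*d^2 + 1.9068*d + 0.1764)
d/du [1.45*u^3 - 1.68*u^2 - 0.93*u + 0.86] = 4.35*u^2 - 3.36*u - 0.93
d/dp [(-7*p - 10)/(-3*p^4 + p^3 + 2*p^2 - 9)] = (21*p^4 - 7*p^3 - 14*p^2 + p*(7*p + 10)*(-12*p^2 + 3*p + 4) + 63)/(3*p^4 - p^3 - 2*p^2 + 9)^2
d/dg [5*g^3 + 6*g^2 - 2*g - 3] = 15*g^2 + 12*g - 2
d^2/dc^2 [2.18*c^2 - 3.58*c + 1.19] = 4.36000000000000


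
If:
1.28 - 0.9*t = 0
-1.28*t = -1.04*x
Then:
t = 1.42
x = 1.75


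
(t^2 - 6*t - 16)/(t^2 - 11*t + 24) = (t + 2)/(t - 3)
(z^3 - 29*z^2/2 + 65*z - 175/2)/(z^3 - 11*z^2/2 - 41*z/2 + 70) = (z - 5)/(z + 4)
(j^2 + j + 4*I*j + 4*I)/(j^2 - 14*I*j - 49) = (j^2 + j*(1 + 4*I) + 4*I)/(j^2 - 14*I*j - 49)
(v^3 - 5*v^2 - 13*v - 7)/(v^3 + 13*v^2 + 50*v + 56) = (v^3 - 5*v^2 - 13*v - 7)/(v^3 + 13*v^2 + 50*v + 56)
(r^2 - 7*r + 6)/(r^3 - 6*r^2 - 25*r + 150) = (r - 1)/(r^2 - 25)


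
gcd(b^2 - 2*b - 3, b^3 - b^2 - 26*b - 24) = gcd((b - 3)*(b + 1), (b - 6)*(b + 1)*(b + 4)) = b + 1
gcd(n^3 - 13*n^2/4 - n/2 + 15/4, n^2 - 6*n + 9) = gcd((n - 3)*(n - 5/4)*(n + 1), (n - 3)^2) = n - 3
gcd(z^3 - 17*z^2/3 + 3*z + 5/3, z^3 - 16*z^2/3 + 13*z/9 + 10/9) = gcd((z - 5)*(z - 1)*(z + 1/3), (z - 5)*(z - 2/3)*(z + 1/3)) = z^2 - 14*z/3 - 5/3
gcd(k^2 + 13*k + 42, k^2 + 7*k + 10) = 1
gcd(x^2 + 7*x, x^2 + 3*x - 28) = x + 7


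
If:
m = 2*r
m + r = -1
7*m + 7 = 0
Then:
No Solution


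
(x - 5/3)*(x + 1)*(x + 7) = x^3 + 19*x^2/3 - 19*x/3 - 35/3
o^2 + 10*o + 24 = (o + 4)*(o + 6)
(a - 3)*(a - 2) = a^2 - 5*a + 6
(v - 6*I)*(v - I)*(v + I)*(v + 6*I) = v^4 + 37*v^2 + 36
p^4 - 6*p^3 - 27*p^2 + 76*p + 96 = (p - 8)*(p - 3)*(p + 1)*(p + 4)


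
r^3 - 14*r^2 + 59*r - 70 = (r - 7)*(r - 5)*(r - 2)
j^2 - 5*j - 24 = (j - 8)*(j + 3)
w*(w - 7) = w^2 - 7*w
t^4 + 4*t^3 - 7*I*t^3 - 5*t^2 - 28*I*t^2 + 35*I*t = t*(t - 1)*(t + 5)*(t - 7*I)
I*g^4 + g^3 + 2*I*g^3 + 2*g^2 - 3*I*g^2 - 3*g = g*(g + 3)*(g - I)*(I*g - I)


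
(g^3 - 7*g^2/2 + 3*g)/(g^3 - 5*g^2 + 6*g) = (g - 3/2)/(g - 3)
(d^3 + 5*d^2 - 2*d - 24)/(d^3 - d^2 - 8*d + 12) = (d + 4)/(d - 2)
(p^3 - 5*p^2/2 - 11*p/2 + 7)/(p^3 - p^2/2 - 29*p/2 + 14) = (p + 2)/(p + 4)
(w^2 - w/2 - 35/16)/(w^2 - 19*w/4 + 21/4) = (w + 5/4)/(w - 3)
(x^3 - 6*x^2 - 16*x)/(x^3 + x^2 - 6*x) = (x^2 - 6*x - 16)/(x^2 + x - 6)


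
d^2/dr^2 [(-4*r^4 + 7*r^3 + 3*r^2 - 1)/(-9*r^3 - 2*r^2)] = 2*(-101*r^4 + 486*r^2 + 144*r + 12)/(r^4*(729*r^3 + 486*r^2 + 108*r + 8))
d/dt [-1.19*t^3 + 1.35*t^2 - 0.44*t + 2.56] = -3.57*t^2 + 2.7*t - 0.44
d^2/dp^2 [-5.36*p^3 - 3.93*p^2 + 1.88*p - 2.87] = -32.16*p - 7.86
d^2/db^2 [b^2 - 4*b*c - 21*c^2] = 2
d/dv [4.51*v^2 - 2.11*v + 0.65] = 9.02*v - 2.11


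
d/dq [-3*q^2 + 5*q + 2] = 5 - 6*q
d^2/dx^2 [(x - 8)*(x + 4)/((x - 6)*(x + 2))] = 40*(-3*x^2 + 12*x - 28)/(x^6 - 12*x^5 + 12*x^4 + 224*x^3 - 144*x^2 - 1728*x - 1728)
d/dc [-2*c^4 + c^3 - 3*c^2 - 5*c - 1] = -8*c^3 + 3*c^2 - 6*c - 5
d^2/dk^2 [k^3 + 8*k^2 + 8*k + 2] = 6*k + 16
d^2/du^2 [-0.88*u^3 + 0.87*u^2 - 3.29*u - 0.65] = 1.74 - 5.28*u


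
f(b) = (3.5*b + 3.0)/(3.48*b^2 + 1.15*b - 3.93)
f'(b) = (-6.96*b - 1.15)*(3.5*b + 3.0)/(3.48*b^2 + 1.15*b - 3.93)^2 + 3.5/(3.48*b^2 + 1.15*b - 3.93) = (12.18*b^2 + 4.025*b - (3.5*b + 3.0)*(6.96*b + 1.15) - 13.755)/(3.48*b^2 + 1.15*b - 3.93)^2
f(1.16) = 3.38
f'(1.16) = -13.28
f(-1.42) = -1.35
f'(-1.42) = -5.73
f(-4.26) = -0.22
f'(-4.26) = -0.05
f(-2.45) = -0.39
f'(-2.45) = -0.20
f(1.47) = 1.54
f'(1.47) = -2.66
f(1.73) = 1.07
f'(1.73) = -1.25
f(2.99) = 0.44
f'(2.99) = -0.20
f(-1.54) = -0.94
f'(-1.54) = -2.14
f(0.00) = -0.76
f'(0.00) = -1.11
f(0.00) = -0.76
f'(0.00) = -1.11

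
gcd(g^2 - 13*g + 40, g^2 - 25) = g - 5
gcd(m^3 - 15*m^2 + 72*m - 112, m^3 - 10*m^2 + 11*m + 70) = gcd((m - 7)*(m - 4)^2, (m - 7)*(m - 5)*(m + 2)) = m - 7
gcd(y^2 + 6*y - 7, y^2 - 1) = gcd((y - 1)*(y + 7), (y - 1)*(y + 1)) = y - 1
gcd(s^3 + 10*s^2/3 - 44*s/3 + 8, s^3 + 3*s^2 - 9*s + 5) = 1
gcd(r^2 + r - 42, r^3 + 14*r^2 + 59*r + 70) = r + 7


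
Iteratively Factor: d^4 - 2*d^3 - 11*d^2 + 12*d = (d - 1)*(d^3 - d^2 - 12*d) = (d - 1)*(d + 3)*(d^2 - 4*d) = d*(d - 1)*(d + 3)*(d - 4)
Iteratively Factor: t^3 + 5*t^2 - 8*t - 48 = (t + 4)*(t^2 + t - 12) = (t + 4)^2*(t - 3)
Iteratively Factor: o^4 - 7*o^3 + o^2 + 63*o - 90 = (o + 3)*(o^3 - 10*o^2 + 31*o - 30) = (o - 2)*(o + 3)*(o^2 - 8*o + 15) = (o - 3)*(o - 2)*(o + 3)*(o - 5)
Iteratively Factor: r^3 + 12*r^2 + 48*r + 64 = (r + 4)*(r^2 + 8*r + 16) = (r + 4)^2*(r + 4)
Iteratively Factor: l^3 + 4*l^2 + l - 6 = (l - 1)*(l^2 + 5*l + 6) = (l - 1)*(l + 2)*(l + 3)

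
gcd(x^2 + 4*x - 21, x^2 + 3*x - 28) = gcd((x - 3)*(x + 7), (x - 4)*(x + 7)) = x + 7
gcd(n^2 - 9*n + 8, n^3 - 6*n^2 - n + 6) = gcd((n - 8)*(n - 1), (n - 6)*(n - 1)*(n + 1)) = n - 1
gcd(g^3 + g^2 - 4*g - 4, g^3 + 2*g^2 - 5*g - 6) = g^2 - g - 2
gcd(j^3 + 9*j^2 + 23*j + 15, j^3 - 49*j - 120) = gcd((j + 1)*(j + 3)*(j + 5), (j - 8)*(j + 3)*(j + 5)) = j^2 + 8*j + 15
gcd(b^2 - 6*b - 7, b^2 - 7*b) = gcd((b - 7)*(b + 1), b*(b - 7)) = b - 7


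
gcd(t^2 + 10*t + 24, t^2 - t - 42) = t + 6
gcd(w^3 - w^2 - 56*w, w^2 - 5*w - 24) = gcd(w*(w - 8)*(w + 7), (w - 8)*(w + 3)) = w - 8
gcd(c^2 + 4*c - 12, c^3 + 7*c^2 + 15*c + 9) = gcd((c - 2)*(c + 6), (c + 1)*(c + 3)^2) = 1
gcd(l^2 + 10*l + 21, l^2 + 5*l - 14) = l + 7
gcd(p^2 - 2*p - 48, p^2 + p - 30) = p + 6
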